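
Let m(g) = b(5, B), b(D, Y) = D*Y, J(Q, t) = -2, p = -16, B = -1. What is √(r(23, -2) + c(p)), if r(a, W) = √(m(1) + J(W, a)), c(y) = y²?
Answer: √(256 + I*√7) ≈ 16.0 + 0.08268*I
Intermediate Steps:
m(g) = -5 (m(g) = 5*(-1) = -5)
r(a, W) = I*√7 (r(a, W) = √(-5 - 2) = √(-7) = I*√7)
√(r(23, -2) + c(p)) = √(I*√7 + (-16)²) = √(I*√7 + 256) = √(256 + I*√7)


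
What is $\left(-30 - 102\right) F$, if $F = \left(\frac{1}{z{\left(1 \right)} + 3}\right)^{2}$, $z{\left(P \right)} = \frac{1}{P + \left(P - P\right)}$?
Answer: $- \frac{33}{4} \approx -8.25$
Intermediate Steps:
$z{\left(P \right)} = \frac{1}{P}$ ($z{\left(P \right)} = \frac{1}{P + 0} = \frac{1}{P}$)
$F = \frac{1}{16}$ ($F = \left(\frac{1}{1^{-1} + 3}\right)^{2} = \left(\frac{1}{1 + 3}\right)^{2} = \left(\frac{1}{4}\right)^{2} = \frac{1}{16} \approx 0.0625$)
$\left(-30 - 102\right) F = \left(-30 - 102\right) \frac{1}{16} = \left(-132\right) \frac{1}{16} = - \frac{33}{4}$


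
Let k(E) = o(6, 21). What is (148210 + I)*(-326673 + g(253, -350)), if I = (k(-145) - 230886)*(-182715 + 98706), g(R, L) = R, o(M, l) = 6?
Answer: -6331290019754600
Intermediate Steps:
k(E) = 6
I = 19395997920 (I = (6 - 230886)*(-182715 + 98706) = -230880*(-84009) = 19395997920)
(148210 + I)*(-326673 + g(253, -350)) = (148210 + 19395997920)*(-326673 + 253) = 19396146130*(-326420) = -6331290019754600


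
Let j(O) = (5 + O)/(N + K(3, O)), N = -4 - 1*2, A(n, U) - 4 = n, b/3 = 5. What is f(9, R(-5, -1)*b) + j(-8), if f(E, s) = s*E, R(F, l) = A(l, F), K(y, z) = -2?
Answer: 3243/8 ≈ 405.38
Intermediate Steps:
b = 15 (b = 3*5 = 15)
A(n, U) = 4 + n
R(F, l) = 4 + l
N = -6 (N = -4 - 2 = -6)
j(O) = -5/8 - O/8 (j(O) = (5 + O)/(-6 - 2) = (5 + O)/(-8) = (5 + O)*(-⅛) = -5/8 - O/8)
f(E, s) = E*s
f(9, R(-5, -1)*b) + j(-8) = 9*((4 - 1)*15) + (-5/8 - ⅛*(-8)) = 9*(3*15) + (-5/8 + 1) = 9*45 + 3/8 = 405 + 3/8 = 3243/8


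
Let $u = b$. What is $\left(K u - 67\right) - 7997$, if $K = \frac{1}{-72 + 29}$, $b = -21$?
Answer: $- \frac{346731}{43} \approx -8063.5$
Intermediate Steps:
$K = - \frac{1}{43}$ ($K = \frac{1}{-43} = - \frac{1}{43} \approx -0.023256$)
$u = -21$
$\left(K u - 67\right) - 7997 = \left(\left(- \frac{1}{43}\right) \left(-21\right) - 67\right) - 7997 = \left(\frac{21}{43} - 67\right) - 7997 = - \frac{2860}{43} - 7997 = - \frac{346731}{43}$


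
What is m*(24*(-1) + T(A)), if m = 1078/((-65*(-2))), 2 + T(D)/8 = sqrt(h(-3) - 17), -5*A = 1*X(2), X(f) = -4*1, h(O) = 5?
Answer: -4312/13 + 8624*I*sqrt(3)/65 ≈ -331.69 + 229.8*I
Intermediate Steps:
X(f) = -4
A = 4/5 (A = -(-4)/5 = -1/5*(-4) = 4/5 ≈ 0.80000)
T(D) = -16 + 16*I*sqrt(3) (T(D) = -16 + 8*sqrt(5 - 17) = -16 + 8*sqrt(-12) = -16 + 8*(2*I*sqrt(3)) = -16 + 16*I*sqrt(3))
m = 539/65 (m = 1078/130 = 1078*(1/130) = 539/65 ≈ 8.2923)
m*(24*(-1) + T(A)) = 539*(24*(-1) + (-16 + 16*I*sqrt(3)))/65 = 539*(-24 + (-16 + 16*I*sqrt(3)))/65 = 539*(-40 + 16*I*sqrt(3))/65 = -4312/13 + 8624*I*sqrt(3)/65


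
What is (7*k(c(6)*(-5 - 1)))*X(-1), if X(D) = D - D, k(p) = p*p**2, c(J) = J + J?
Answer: 0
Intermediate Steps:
c(J) = 2*J
k(p) = p**3
X(D) = 0
(7*k(c(6)*(-5 - 1)))*X(-1) = (7*((2*6)*(-5 - 1))**3)*0 = (7*(12*(-6))**3)*0 = (7*(-72)**3)*0 = (7*(-373248))*0 = -2612736*0 = 0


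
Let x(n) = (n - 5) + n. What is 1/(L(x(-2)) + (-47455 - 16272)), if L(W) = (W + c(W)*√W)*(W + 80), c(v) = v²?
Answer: -64366/4440647965 - 17253*I/4440647965 ≈ -1.4495e-5 - 3.8852e-6*I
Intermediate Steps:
x(n) = -5 + 2*n (x(n) = (-5 + n) + n = -5 + 2*n)
L(W) = (80 + W)*(W + W^(5/2)) (L(W) = (W + W²*√W)*(W + 80) = (W + W^(5/2))*(80 + W) = (80 + W)*(W + W^(5/2)))
1/(L(x(-2)) + (-47455 - 16272)) = 1/(((-5 + 2*(-2))² + (-5 + 2*(-2))^(7/2) + 80*(-5 + 2*(-2)) + 80*(-5 + 2*(-2))^(5/2)) + (-47455 - 16272)) = 1/(((-5 - 4)² + (-5 - 4)^(7/2) + 80*(-5 - 4) + 80*(-5 - 4)^(5/2)) - 63727) = 1/(((-9)² + (-9)^(7/2) + 80*(-9) + 80*(-9)^(5/2)) - 63727) = 1/((81 - 2187*I - 720 + 80*(243*I)) - 63727) = 1/((81 - 2187*I - 720 + 19440*I) - 63727) = 1/((-639 + 17253*I) - 63727) = 1/(-64366 + 17253*I) = (-64366 - 17253*I)/4440647965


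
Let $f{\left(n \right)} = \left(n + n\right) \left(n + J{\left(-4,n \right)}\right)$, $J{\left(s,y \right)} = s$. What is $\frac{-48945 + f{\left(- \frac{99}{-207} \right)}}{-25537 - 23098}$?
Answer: $\frac{25893687}{25727915} \approx 1.0064$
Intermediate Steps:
$f{\left(n \right)} = 2 n \left(-4 + n\right)$ ($f{\left(n \right)} = \left(n + n\right) \left(n - 4\right) = 2 n \left(-4 + n\right)$)
$\frac{-48945 + f{\left(- \frac{99}{-207} \right)}}{-25537 - 23098} = \frac{-48945 + 2 \left(- \frac{99}{-207}\right) \left(-4 - \frac{99}{-207}\right)}{-25537 - 23098} = \frac{-48945 + 2 \left(\left(-99\right) \left(- \frac{1}{207}\right)\right) \left(-4 - - \frac{11}{23}\right)}{-48635} = \left(-48945 + 2 \cdot \frac{11}{23} \left(-4 + \frac{11}{23}\right)\right) \left(- \frac{1}{48635}\right) = \left(-48945 + 2 \cdot \frac{11}{23} \left(- \frac{81}{23}\right)\right) \left(- \frac{1}{48635}\right) = \left(-48945 - \frac{1782}{529}\right) \left(- \frac{1}{48635}\right) = \left(- \frac{25893687}{529}\right) \left(- \frac{1}{48635}\right) = \frac{25893687}{25727915}$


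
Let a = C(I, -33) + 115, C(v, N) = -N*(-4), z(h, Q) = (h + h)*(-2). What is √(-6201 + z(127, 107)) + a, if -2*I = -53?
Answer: -17 + I*√6709 ≈ -17.0 + 81.908*I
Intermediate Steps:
I = 53/2 (I = -½*(-53) = 53/2 ≈ 26.500)
z(h, Q) = -4*h (z(h, Q) = (2*h)*(-2) = -4*h)
C(v, N) = 4*N
a = -17 (a = 4*(-33) + 115 = -132 + 115 = -17)
√(-6201 + z(127, 107)) + a = √(-6201 - 4*127) - 17 = √(-6201 - 508) - 17 = √(-6709) - 17 = I*√6709 - 17 = -17 + I*√6709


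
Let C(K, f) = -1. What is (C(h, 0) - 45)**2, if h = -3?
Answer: 2116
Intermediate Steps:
(C(h, 0) - 45)**2 = (-1 - 45)**2 = (-46)**2 = 2116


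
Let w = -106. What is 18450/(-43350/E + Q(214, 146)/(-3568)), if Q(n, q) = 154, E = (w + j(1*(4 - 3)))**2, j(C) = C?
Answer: -4838475600/1042471 ≈ -4641.4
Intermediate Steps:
E = 11025 (E = (-106 + 1*(4 - 3))**2 = (-106 + 1*1)**2 = (-106 + 1)**2 = (-105)**2 = 11025)
18450/(-43350/E + Q(214, 146)/(-3568)) = 18450/(-43350/11025 + 154/(-3568)) = 18450/(-43350*1/11025 + 154*(-1/3568)) = 18450/(-578/147 - 77/1784) = 18450/(-1042471/262248) = 18450*(-262248/1042471) = -4838475600/1042471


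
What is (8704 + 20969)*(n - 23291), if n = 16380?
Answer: -205070103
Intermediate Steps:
(8704 + 20969)*(n - 23291) = (8704 + 20969)*(16380 - 23291) = 29673*(-6911) = -205070103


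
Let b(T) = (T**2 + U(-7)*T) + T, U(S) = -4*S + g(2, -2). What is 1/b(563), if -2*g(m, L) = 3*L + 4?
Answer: 1/333859 ≈ 2.9953e-6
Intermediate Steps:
g(m, L) = -2 - 3*L/2 (g(m, L) = -(3*L + 4)/2 = -(4 + 3*L)/2 = -2 - 3*L/2)
U(S) = 1 - 4*S (U(S) = -4*S + (-2 - 3/2*(-2)) = -4*S + (-2 + 3) = -4*S + 1 = 1 - 4*S)
b(T) = T**2 + 30*T (b(T) = (T**2 + (1 - 4*(-7))*T) + T = (T**2 + (1 + 28)*T) + T = (T**2 + 29*T) + T = T**2 + 30*T)
1/b(563) = 1/(563*(30 + 563)) = 1/(563*593) = 1/333859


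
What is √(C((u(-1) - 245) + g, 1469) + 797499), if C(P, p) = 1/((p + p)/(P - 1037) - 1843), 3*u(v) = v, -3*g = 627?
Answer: √13584409213639316870/4127198 ≈ 893.03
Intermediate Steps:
g = -209 (g = -⅓*627 = -209)
u(v) = v/3
C(P, p) = 1/(-1843 + 2*p/(-1037 + P)) (C(P, p) = 1/((2*p)/(-1037 + P) - 1843) = 1/(2*p/(-1037 + P) - 1843) = 1/(-1843 + 2*p/(-1037 + P)))
√(C((u(-1) - 245) + g, 1469) + 797499) = √((-1037 + (((⅓)*(-1) - 245) - 209))/(1911191 - 1843*(((⅓)*(-1) - 245) - 209) + 2*1469) + 797499) = √((-1037 + ((-⅓ - 245) - 209))/(1911191 - 1843*((-⅓ - 245) - 209) + 2938) + 797499) = √((-1037 + (-736/3 - 209))/(1911191 - 1843*(-736/3 - 209) + 2938) + 797499) = √((-1037 - 1363/3)/(1911191 - 1843*(-1363/3) + 2938) + 797499) = √(-4474/3/(1911191 + 2512009/3 + 2938) + 797499) = √(-4474/3/(8254396/3) + 797499) = √((3/8254396)*(-4474/3) + 797499) = √(-2237/4127198 + 797499) = √(3291436275565/4127198) = √13584409213639316870/4127198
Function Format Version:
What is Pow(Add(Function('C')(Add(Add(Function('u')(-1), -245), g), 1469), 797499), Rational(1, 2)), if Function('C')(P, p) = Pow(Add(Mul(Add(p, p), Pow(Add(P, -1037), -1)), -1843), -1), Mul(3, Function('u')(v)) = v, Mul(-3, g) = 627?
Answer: Mul(Rational(1, 4127198), Pow(13584409213639316870, Rational(1, 2))) ≈ 893.03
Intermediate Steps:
g = -209 (g = Mul(Rational(-1, 3), 627) = -209)
Function('u')(v) = Mul(Rational(1, 3), v)
Function('C')(P, p) = Pow(Add(-1843, Mul(2, p, Pow(Add(-1037, P), -1))), -1) (Function('C')(P, p) = Pow(Add(Mul(Mul(2, p), Pow(Add(-1037, P), -1)), -1843), -1) = Pow(Add(Mul(2, p, Pow(Add(-1037, P), -1)), -1843), -1) = Pow(Add(-1843, Mul(2, p, Pow(Add(-1037, P), -1))), -1))
Pow(Add(Function('C')(Add(Add(Function('u')(-1), -245), g), 1469), 797499), Rational(1, 2)) = Pow(Add(Mul(Pow(Add(1911191, Mul(-1843, Add(Add(Mul(Rational(1, 3), -1), -245), -209)), Mul(2, 1469)), -1), Add(-1037, Add(Add(Mul(Rational(1, 3), -1), -245), -209))), 797499), Rational(1, 2)) = Pow(Add(Mul(Pow(Add(1911191, Mul(-1843, Add(Add(Rational(-1, 3), -245), -209)), 2938), -1), Add(-1037, Add(Add(Rational(-1, 3), -245), -209))), 797499), Rational(1, 2)) = Pow(Add(Mul(Pow(Add(1911191, Mul(-1843, Add(Rational(-736, 3), -209)), 2938), -1), Add(-1037, Add(Rational(-736, 3), -209))), 797499), Rational(1, 2)) = Pow(Add(Mul(Pow(Add(1911191, Mul(-1843, Rational(-1363, 3)), 2938), -1), Add(-1037, Rational(-1363, 3))), 797499), Rational(1, 2)) = Pow(Add(Mul(Pow(Add(1911191, Rational(2512009, 3), 2938), -1), Rational(-4474, 3)), 797499), Rational(1, 2)) = Pow(Add(Mul(Pow(Rational(8254396, 3), -1), Rational(-4474, 3)), 797499), Rational(1, 2)) = Pow(Add(Mul(Rational(3, 8254396), Rational(-4474, 3)), 797499), Rational(1, 2)) = Pow(Add(Rational(-2237, 4127198), 797499), Rational(1, 2)) = Pow(Rational(3291436275565, 4127198), Rational(1, 2)) = Mul(Rational(1, 4127198), Pow(13584409213639316870, Rational(1, 2)))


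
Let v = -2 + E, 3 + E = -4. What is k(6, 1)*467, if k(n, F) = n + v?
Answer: -1401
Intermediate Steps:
E = -7 (E = -3 - 4 = -7)
v = -9 (v = -2 - 7 = -9)
k(n, F) = -9 + n (k(n, F) = n - 9 = -9 + n)
k(6, 1)*467 = (-9 + 6)*467 = -3*467 = -1401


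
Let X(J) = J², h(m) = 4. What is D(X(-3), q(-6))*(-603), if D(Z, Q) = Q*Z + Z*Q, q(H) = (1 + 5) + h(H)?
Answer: -108540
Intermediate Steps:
q(H) = 10 (q(H) = (1 + 5) + 4 = 6 + 4 = 10)
D(Z, Q) = 2*Q*Z (D(Z, Q) = Q*Z + Q*Z = 2*Q*Z)
D(X(-3), q(-6))*(-603) = (2*10*(-3)²)*(-603) = (2*10*9)*(-603) = 180*(-603) = -108540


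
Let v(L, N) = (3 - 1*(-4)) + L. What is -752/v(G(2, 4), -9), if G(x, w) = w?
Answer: -752/11 ≈ -68.364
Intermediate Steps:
v(L, N) = 7 + L (v(L, N) = (3 + 4) + L = 7 + L)
-752/v(G(2, 4), -9) = -752/(7 + 4) = -752/11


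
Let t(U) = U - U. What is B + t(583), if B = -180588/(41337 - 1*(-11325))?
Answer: -30098/8777 ≈ -3.4292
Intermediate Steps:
t(U) = 0
B = -30098/8777 (B = -180588/(41337 + 11325) = -180588/52662 = -180588*1/52662 = -30098/8777 ≈ -3.4292)
B + t(583) = -30098/8777 + 0 = -30098/8777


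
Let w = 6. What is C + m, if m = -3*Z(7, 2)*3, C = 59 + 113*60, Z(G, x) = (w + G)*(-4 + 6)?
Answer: 6605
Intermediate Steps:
Z(G, x) = 12 + 2*G (Z(G, x) = (6 + G)*(-4 + 6) = (6 + G)*2 = 12 + 2*G)
C = 6839 (C = 59 + 6780 = 6839)
m = -234 (m = -3*(12 + 2*7)*3 = -3*(12 + 14)*3 = -3*26*3 = -78*3 = -234)
C + m = 6839 - 234 = 6605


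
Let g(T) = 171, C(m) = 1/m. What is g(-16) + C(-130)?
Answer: 22229/130 ≈ 170.99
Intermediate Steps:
g(-16) + C(-130) = 171 + 1/(-130) = 171 - 1/130 = 22229/130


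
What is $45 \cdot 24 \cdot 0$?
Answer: $0$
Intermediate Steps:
$45 \cdot 24 \cdot 0 = 1080 \cdot 0 = 0$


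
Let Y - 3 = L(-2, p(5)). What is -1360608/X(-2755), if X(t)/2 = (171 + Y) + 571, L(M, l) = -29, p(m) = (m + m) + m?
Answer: -170076/179 ≈ -950.15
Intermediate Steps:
p(m) = 3*m (p(m) = 2*m + m = 3*m)
Y = -26 (Y = 3 - 29 = -26)
X(t) = 1432 (X(t) = 2*((171 - 26) + 571) = 2*(145 + 571) = 2*716 = 1432)
-1360608/X(-2755) = -1360608/1432 = -1360608*1/1432 = -170076/179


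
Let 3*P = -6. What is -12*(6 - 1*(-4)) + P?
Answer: -122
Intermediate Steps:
P = -2 (P = (1/3)*(-6) = -2)
-12*(6 - 1*(-4)) + P = -12*(6 - 1*(-4)) - 2 = -12*(6 + 4) - 2 = -12*10 - 2 = -120 - 2 = -122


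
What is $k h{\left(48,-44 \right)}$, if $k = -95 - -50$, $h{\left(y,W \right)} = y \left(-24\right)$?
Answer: $51840$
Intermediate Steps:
$h{\left(y,W \right)} = - 24 y$
$k = -45$ ($k = -95 + 50 = -45$)
$k h{\left(48,-44 \right)} = - 45 \left(\left(-24\right) 48\right) = \left(-45\right) \left(-1152\right) = 51840$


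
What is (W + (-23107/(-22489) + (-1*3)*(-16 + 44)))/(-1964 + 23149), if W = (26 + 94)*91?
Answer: 243713911/476429465 ≈ 0.51154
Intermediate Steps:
W = 10920 (W = 120*91 = 10920)
(W + (-23107/(-22489) + (-1*3)*(-16 + 44)))/(-1964 + 23149) = (10920 + (-23107/(-22489) + (-1*3)*(-16 + 44)))/(-1964 + 23149) = (10920 + (-23107*(-1/22489) - 3*28))/21185 = (10920 + (23107/22489 - 84))*(1/21185) = (10920 - 1865969/22489)*(1/21185) = (243713911/22489)*(1/21185) = 243713911/476429465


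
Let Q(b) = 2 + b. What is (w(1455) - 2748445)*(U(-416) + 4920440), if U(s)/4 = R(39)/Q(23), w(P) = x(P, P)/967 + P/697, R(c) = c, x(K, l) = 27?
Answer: -227871739864536158156/16849975 ≈ -1.3524e+13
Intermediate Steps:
w(P) = 27/967 + P/697
U(s) = 156/25 (U(s) = 4*(39/(2 + 23)) = 4*(39/25) = 156/25)
(w(1455) - 2748445)*(U(-416) + 4920440) = ((27/967 + (1/697)*1455) - 2748445)*(156/25 + 4920440) = ((27/967 + 1455/697) - 2748445)*(123011156/25) = (1425804/673999 - 2748445)*(123011156/25) = -1852447755751/673999*123011156/25 = -227871739864536158156/16849975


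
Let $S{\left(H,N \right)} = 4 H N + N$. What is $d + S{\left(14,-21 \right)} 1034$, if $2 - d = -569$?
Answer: $-1237127$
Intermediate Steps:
$d = 571$ ($d = 2 - -569 = 2 + 569 = 571$)
$S{\left(H,N \right)} = N + 4 H N$ ($S{\left(H,N \right)} = 4 H N + N = N + 4 H N$)
$d + S{\left(14,-21 \right)} 1034 = 571 + - 21 \left(1 + 4 \cdot 14\right) 1034 = 571 + - 21 \left(1 + 56\right) 1034 = 571 + \left(-21\right) 57 \cdot 1034 = 571 - 1237698 = -1237127$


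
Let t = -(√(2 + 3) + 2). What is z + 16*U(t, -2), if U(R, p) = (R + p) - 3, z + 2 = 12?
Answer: -102 - 16*√5 ≈ -137.78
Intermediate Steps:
z = 10 (z = -2 + 12 = 10)
t = -2 - √5 (t = -(√5 + 2) = -(2 + √5) = -2 - √5 ≈ -4.2361)
U(R, p) = -3 + R + p
z + 16*U(t, -2) = 10 + 16*(-3 + (-2 - √5) - 2) = 10 + 16*(-7 - √5) = 10 + (-112 - 16*√5) = -102 - 16*√5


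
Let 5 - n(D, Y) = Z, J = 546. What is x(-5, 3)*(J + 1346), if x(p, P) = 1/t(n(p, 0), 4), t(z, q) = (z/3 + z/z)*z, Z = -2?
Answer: 2838/35 ≈ 81.086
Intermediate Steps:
n(D, Y) = 7 (n(D, Y) = 5 - 1*(-2) = 5 + 2 = 7)
t(z, q) = z*(1 + z/3) (t(z, q) = (z*(1/3) + 1)*z = (z/3 + 1)*z = (1 + z/3)*z = z*(1 + z/3))
x(p, P) = 3/70 (x(p, P) = 1/((1/3)*7*(3 + 7)) = 1/((1/3)*7*10) = 1/(70/3) = 3/70)
x(-5, 3)*(J + 1346) = 3*(546 + 1346)/70 = (3/70)*1892 = 2838/35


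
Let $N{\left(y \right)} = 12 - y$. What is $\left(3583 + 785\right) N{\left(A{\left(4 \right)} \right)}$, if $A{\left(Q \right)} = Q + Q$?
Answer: $17472$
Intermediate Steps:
$A{\left(Q \right)} = 2 Q$
$\left(3583 + 785\right) N{\left(A{\left(4 \right)} \right)} = \left(3583 + 785\right) \left(12 - 2 \cdot 4\right) = 4368 \left(12 - 8\right) = 4368 \cdot 4 = 17472$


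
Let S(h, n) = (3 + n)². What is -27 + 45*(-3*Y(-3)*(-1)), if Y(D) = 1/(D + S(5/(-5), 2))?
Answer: -459/22 ≈ -20.864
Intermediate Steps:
Y(D) = 1/(25 + D) (Y(D) = 1/(D + (3 + 2)²) = 1/(D + 5²) = 1/(D + 25) = 1/(25 + D))
-27 + 45*(-3*Y(-3)*(-1)) = -27 + 45*(-3/(25 - 3)*(-1)) = -27 + 45*(-3/22*(-1)) = -27 + 45*(3/22) = -27 + 135/22 = -459/22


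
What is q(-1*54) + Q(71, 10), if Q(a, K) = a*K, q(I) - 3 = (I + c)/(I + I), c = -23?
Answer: 77081/108 ≈ 713.71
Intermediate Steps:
q(I) = 3 + (-23 + I)/(2*I) (q(I) = 3 + (I - 23)/(I + I) = 3 + (-23 + I)/((2*I)) = 3 + (-23 + I)*(1/(2*I)) = 3 + (-23 + I)/(2*I))
Q(a, K) = K*a
q(-1*54) + Q(71, 10) = (-23 + 7*(-1*54))/(2*((-1*54))) + 10*71 = (½)*(-23 + 7*(-54))/(-54) + 710 = (½)*(-1/54)*(-23 - 378) + 710 = (½)*(-1/54)*(-401) + 710 = 401/108 + 710 = 77081/108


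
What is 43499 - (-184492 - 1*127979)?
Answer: 355970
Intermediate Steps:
43499 - (-184492 - 1*127979) = 43499 - (-184492 - 127979) = 43499 - 1*(-312471) = 43499 + 312471 = 355970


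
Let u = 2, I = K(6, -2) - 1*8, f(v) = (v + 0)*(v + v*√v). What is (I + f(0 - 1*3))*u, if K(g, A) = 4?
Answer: 10 + 18*I*√3 ≈ 10.0 + 31.177*I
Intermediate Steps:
f(v) = v*(v + v^(3/2))
I = -4 (I = 4 - 1*8 = 4 - 8 = -4)
(I + f(0 - 1*3))*u = (-4 + ((0 - 1*3)² + (0 - 1*3)^(5/2)))*2 = (-4 + ((0 - 3)² + (0 - 3)^(5/2)))*2 = (-4 + ((-3)² + (-3)^(5/2)))*2 = (-4 + (9 + 9*I*√3))*2 = (5 + 9*I*√3)*2 = 10 + 18*I*√3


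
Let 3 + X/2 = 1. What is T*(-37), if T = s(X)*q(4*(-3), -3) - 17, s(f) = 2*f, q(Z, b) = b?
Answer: -259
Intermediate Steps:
X = -4 (X = -6 + 2*1 = -6 + 2 = -4)
T = 7 (T = (2*(-4))*(-3) - 17 = -8*(-3) - 17 = 24 - 17 = 7)
T*(-37) = 7*(-37) = -259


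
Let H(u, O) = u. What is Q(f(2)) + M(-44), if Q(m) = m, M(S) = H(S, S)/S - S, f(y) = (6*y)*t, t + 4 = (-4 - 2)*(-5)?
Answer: 357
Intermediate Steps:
t = 26 (t = -4 + (-4 - 2)*(-5) = -4 - 6*(-5) = -4 + 30 = 26)
f(y) = 156*y (f(y) = (6*y)*26 = 156*y)
M(S) = 1 - S (M(S) = S/S - S = 1 - S)
Q(f(2)) + M(-44) = 156*2 + (1 - 1*(-44)) = 312 + (1 + 44) = 312 + 45 = 357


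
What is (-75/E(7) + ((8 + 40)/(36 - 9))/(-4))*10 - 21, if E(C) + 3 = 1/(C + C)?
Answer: 85111/369 ≈ 230.65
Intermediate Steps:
E(C) = -3 + 1/(2*C) (E(C) = -3 + 1/(C + C) = -3 + 1/(2*C))
(-75/E(7) + ((8 + 40)/(36 - 9))/(-4))*10 - 21 = (-75/(-3 + (½)/7) + ((8 + 40)/(36 - 9))/(-4))*10 - 21 = (-75/(-3 + (½)*(⅐)) + (48/27)*(-¼))*10 - 21 = (-75/(-3 + 1/14) + (48*(1/27))*(-¼))*10 - 21 = (-75/(-41/14) + (16/9)*(-¼))*10 - 21 = (-75*(-14/41) - 4/9)*10 - 21 = (1050/41 - 4/9)*10 - 21 = (9286/369)*10 - 21 = 92860/369 - 21 = 85111/369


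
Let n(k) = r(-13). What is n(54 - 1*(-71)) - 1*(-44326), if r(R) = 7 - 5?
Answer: 44328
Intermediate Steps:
r(R) = 2
n(k) = 2
n(54 - 1*(-71)) - 1*(-44326) = 2 - 1*(-44326) = 2 + 44326 = 44328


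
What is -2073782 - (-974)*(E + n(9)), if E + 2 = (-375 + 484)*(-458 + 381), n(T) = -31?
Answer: -10280706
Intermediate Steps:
E = -8395 (E = -2 + (-375 + 484)*(-458 + 381) = -2 + 109*(-77) = -2 - 8393 = -8395)
-2073782 - (-974)*(E + n(9)) = -2073782 - (-974)*(-8395 - 31) = -2073782 - (-974)*(-8426) = -2073782 - 1*8206924 = -2073782 - 8206924 = -10280706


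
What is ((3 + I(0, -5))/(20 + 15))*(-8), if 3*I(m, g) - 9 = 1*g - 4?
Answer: -24/35 ≈ -0.68571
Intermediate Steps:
I(m, g) = 5/3 + g/3 (I(m, g) = 3 + (1*g - 4)/3 = 3 + (g - 4)/3 = 3 + (-4 + g)/3 = 3 + (-4/3 + g/3) = 5/3 + g/3)
((3 + I(0, -5))/(20 + 15))*(-8) = ((3 + (5/3 + (⅓)*(-5)))/(20 + 15))*(-8) = ((3 + (5/3 - 5/3))/35)*(-8) = ((3 + 0)*(1/35))*(-8) = (3*(1/35))*(-8) = (3/35)*(-8) = -24/35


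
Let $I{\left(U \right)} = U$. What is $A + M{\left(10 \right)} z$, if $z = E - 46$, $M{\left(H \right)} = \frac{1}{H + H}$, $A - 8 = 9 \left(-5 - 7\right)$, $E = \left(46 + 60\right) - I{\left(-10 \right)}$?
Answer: $- \frac{193}{2} \approx -96.5$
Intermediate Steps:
$E = 116$ ($E = \left(46 + 60\right) - -10 = 106 + 10 = 116$)
$A = -100$ ($A = 8 + 9 \left(-5 - 7\right) = 8 + 9 \left(-12\right) = 8 - 108 = -100$)
$M{\left(H \right)} = \frac{1}{2 H}$
$z = 70$ ($z = 116 - 46 = 70$)
$A + M{\left(10 \right)} z = -100 + \frac{1}{2 \cdot 10} \cdot 70 = -100 + \frac{1}{2} \cdot \frac{1}{10} \cdot 70 = -100 + \frac{1}{20} \cdot 70 = -100 + \frac{7}{2} = - \frac{193}{2}$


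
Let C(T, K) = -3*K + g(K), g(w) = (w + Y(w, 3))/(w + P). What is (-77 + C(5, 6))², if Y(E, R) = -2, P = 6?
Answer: 80656/9 ≈ 8961.8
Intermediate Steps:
g(w) = (-2 + w)/(6 + w) (g(w) = (w - 2)/(w + 6) = (-2 + w)/(6 + w))
C(T, K) = -3*K + (-2 + K)/(6 + K)
(-77 + C(5, 6))² = (-77 + (-2 + 6 - 3*6*(6 + 6))/(6 + 6))² = (-77 + (-2 + 6 - 3*6*12)/12)² = (-77 + (-2 + 6 - 216)/12)² = (-77 + (1/12)*(-212))² = (-77 - 53/3)² = (-284/3)² = 80656/9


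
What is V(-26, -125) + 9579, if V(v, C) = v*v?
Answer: 10255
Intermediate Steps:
V(v, C) = v²
V(-26, -125) + 9579 = (-26)² + 9579 = 676 + 9579 = 10255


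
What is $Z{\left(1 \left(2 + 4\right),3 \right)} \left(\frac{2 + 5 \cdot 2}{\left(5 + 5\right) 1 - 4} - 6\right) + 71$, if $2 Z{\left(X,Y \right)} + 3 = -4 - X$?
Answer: $97$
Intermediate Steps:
$Z{\left(X,Y \right)} = - \frac{7}{2} - \frac{X}{2}$ ($Z{\left(X,Y \right)} = - \frac{3}{2} + \frac{-4 - X}{2} = - \frac{3}{2} - \left(2 + \frac{X}{2}\right) = - \frac{7}{2} - \frac{X}{2}$)
$Z{\left(1 \left(2 + 4\right),3 \right)} \left(\frac{2 + 5 \cdot 2}{\left(5 + 5\right) 1 - 4} - 6\right) + 71 = \left(- \frac{7}{2} - \frac{1 \left(2 + 4\right)}{2}\right) \left(\frac{2 + 5 \cdot 2}{\left(5 + 5\right) 1 - 4} - 6\right) + 71 = \left(- \frac{7}{2} - \frac{1 \cdot 6}{2}\right) \left(\frac{2 + 10}{10 \cdot 1 - 4} - 6\right) + 71 = \left(- \frac{7}{2} - 3\right) \left(\frac{1}{10 - 4} \cdot 12 - 6\right) + 71 = \left(- \frac{7}{2} - 3\right) \left(\frac{1}{6} \cdot 12 - 6\right) + 71 = - \frac{13 \left(\frac{1}{6} \cdot 12 - 6\right)}{2} + 71 = - \frac{13 \left(2 - 6\right)}{2} + 71 = \left(- \frac{13}{2}\right) \left(-4\right) + 71 = 26 + 71 = 97$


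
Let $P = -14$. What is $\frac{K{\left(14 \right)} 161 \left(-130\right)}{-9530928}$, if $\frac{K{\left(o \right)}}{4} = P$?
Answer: $- \frac{73255}{595683} \approx -0.12298$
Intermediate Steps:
$K{\left(o \right)} = -56$ ($K{\left(o \right)} = 4 \left(-14\right) = -56$)
$\frac{K{\left(14 \right)} 161 \left(-130\right)}{-9530928} = \frac{\left(-56\right) 161 \left(-130\right)}{-9530928} = \left(-9016\right) \left(-130\right) \left(- \frac{1}{9530928}\right) = 1172080 \left(- \frac{1}{9530928}\right) = - \frac{73255}{595683}$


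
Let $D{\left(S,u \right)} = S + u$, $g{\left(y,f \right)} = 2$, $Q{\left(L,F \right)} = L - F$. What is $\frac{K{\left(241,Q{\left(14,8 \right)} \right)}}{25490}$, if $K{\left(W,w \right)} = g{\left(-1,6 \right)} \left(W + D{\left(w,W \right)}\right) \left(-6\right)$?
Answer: $- \frac{2928}{12745} \approx -0.22974$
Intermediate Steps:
$K{\left(W,w \right)} = - 24 W - 12 w$ ($K{\left(W,w \right)} = 2 \left(W + \left(w + W\right)\right) \left(-6\right) = 2 \left(W + \left(W + w\right)\right) \left(-6\right) = 2 \left(w + 2 W\right) \left(-6\right) = \left(2 w + 4 W\right) \left(-6\right) = - 24 W - 12 w$)
$\frac{K{\left(241,Q{\left(14,8 \right)} \right)}}{25490} = \frac{\left(-24\right) 241 - 12 \left(14 - 8\right)}{25490} = \left(-5784 - 12 \left(14 - 8\right)\right) \frac{1}{25490} = \left(-5784 - 72\right) \frac{1}{25490} = \left(-5856\right) \frac{1}{25490} = - \frac{2928}{12745}$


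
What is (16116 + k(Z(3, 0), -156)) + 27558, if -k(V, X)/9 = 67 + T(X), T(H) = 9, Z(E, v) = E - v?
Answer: 42990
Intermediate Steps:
k(V, X) = -684 (k(V, X) = -9*(67 + 9) = -9*76 = -684)
(16116 + k(Z(3, 0), -156)) + 27558 = (16116 - 684) + 27558 = 15432 + 27558 = 42990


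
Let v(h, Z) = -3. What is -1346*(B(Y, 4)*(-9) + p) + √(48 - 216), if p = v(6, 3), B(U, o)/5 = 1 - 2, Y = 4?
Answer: -56532 + 2*I*√42 ≈ -56532.0 + 12.961*I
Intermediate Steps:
B(U, o) = -5 (B(U, o) = 5*(1 - 2) = 5*(-1) = -5)
p = -3
-1346*(B(Y, 4)*(-9) + p) + √(48 - 216) = -1346*(-5*(-9) - 3) + √(48 - 216) = -1346*(45 - 3) + √(-168) = -1346*42 + 2*I*√42 = -56532 + 2*I*√42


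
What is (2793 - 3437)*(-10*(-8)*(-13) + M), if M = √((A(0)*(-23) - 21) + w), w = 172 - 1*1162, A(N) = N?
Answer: 669760 - 644*I*√1011 ≈ 6.6976e+5 - 20477.0*I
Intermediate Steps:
w = -990 (w = 172 - 1162 = -990)
M = I*√1011 (M = √((0*(-23) - 21) - 990) = √((0 - 21) - 990) = √(-21 - 990) = √(-1011) = I*√1011 ≈ 31.796*I)
(2793 - 3437)*(-10*(-8)*(-13) + M) = (2793 - 3437)*(-10*(-8)*(-13) + I*√1011) = -644*(80*(-13) + I*√1011) = -644*(-1040 + I*√1011) = 669760 - 644*I*√1011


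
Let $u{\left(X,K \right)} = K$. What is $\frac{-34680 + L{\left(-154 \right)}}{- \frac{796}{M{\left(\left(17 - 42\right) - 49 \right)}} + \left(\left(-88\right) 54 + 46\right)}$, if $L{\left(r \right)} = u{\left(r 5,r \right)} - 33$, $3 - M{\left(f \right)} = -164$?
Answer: $\frac{5822789}{786698} \approx 7.4016$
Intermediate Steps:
$M{\left(f \right)} = 167$ ($M{\left(f \right)} = 3 - -164 = 3 + 164 = 167$)
$L{\left(r \right)} = -33 + r$ ($L{\left(r \right)} = r - 33 = -33 + r$)
$\frac{-34680 + L{\left(-154 \right)}}{- \frac{796}{M{\left(\left(17 - 42\right) - 49 \right)}} + \left(\left(-88\right) 54 + 46\right)} = \frac{-34680 - 187}{- \frac{796}{167} + \left(\left(-88\right) 54 + 46\right)} = \frac{-34680 - 187}{\left(-796\right) \frac{1}{167} + \left(-4752 + 46\right)} = - \frac{34867}{- \frac{796}{167} - 4706} = - \frac{34867}{- \frac{786698}{167}} = \left(-34867\right) \left(- \frac{167}{786698}\right) = \frac{5822789}{786698}$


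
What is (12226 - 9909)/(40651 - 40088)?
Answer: 2317/563 ≈ 4.1155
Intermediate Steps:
(12226 - 9909)/(40651 - 40088) = 2317/563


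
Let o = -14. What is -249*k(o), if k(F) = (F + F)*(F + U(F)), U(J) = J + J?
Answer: -292824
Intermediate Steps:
U(J) = 2*J
k(F) = 6*F**2 (k(F) = (F + F)*(F + 2*F) = (2*F)*(3*F) = 6*F**2)
-249*k(o) = -1494*(-14)**2 = -1494*196 = -249*1176 = -292824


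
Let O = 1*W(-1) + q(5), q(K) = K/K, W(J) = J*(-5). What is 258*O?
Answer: 1548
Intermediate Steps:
W(J) = -5*J
q(K) = 1
O = 6 (O = 1*(-5*(-1)) + 1 = 1*5 + 1 = 5 + 1 = 6)
258*O = 258*6 = 1548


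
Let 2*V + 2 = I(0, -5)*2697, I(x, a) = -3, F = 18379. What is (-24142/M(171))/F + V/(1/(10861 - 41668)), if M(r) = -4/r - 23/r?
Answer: 13746815706383/110274 ≈ 1.2466e+8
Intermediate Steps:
M(r) = -27/r
V = -8093/2 (V = -1 + (-3*2697)/2 = -1 + (1/2)*(-8091) = -1 - 8091/2 = -8093/2 ≈ -4046.5)
(-24142/M(171))/F + V/(1/(10861 - 41668)) = -24142/((-27/171))/18379 - 8093/(2*(1/(10861 - 41668))) = -24142/((-27*1/171))*(1/18379) - 8093/(2*(1/(-30807))) = -24142/(-3/19)*(1/18379) - 8093/(2*(-1/30807)) = -24142*(-19/3)*(1/18379) - 8093/2*(-30807) = (458698/3)*(1/18379) + 249321051/2 = 458698/55137 + 249321051/2 = 13746815706383/110274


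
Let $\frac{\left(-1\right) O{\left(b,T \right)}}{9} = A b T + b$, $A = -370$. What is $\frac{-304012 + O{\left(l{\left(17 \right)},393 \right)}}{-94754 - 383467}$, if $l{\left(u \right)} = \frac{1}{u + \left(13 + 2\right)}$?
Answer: $\frac{8419703}{15303072} \approx 0.5502$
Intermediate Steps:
$l{\left(u \right)} = \frac{1}{15 + u}$ ($l{\left(u \right)} = \frac{1}{u + 15} = \frac{1}{15 + u}$)
$O{\left(b,T \right)} = - 9 b + 3330 T b$ ($O{\left(b,T \right)} = - 9 \left(- 370 b T + b\right) = - 9 \left(- 370 T b + b\right) = - 9 \left(b - 370 T b\right) = - 9 b + 3330 T b$)
$\frac{-304012 + O{\left(l{\left(17 \right)},393 \right)}}{-94754 - 383467} = \frac{-304012 + \frac{9 \left(-1 + 370 \cdot 393\right)}{15 + 17}}{-94754 - 383467} = \frac{-304012 + \frac{9 \left(-1 + 145410\right)}{32}}{-478221} = \left(-304012 + 9 \cdot \frac{1}{32} \cdot 145409\right) \left(- \frac{1}{478221}\right) = \left(-304012 + \frac{1308681}{32}\right) \left(- \frac{1}{478221}\right) = \left(- \frac{8419703}{32}\right) \left(- \frac{1}{478221}\right) = \frac{8419703}{15303072}$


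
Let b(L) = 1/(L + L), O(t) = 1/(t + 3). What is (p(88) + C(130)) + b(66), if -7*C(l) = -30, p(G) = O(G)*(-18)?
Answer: 49195/12012 ≈ 4.0955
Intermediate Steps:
O(t) = 1/(3 + t)
b(L) = 1/(2*L)
p(G) = -18/(3 + G)
C(l) = 30/7 (C(l) = -⅐*(-30) = 30/7)
(p(88) + C(130)) + b(66) = (-18/(3 + 88) + 30/7) + (½)/66 = (-18/91 + 30/7) + (½)*(1/66) = (-18*1/91 + 30/7) + 1/132 = (-18/91 + 30/7) + 1/132 = 372/91 + 1/132 = 49195/12012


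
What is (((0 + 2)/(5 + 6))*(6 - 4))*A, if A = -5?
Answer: -20/11 ≈ -1.8182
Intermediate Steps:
(((0 + 2)/(5 + 6))*(6 - 4))*A = (((0 + 2)/(5 + 6))*(6 - 4))*(-5) = ((2/11)*2)*(-5) = (4/11)*(-5) = -20/11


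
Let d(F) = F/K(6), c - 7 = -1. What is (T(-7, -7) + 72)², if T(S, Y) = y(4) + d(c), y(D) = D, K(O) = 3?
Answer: 6084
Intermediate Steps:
c = 6 (c = 7 - 1 = 6)
d(F) = F/3
T(S, Y) = 6 (T(S, Y) = 4 + (⅓)*6 = 4 + 2 = 6)
(T(-7, -7) + 72)² = (6 + 72)² = 78² = 6084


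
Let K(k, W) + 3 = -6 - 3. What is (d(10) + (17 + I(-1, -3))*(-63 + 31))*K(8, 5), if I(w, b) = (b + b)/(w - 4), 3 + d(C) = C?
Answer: 34524/5 ≈ 6904.8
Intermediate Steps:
d(C) = -3 + C
I(w, b) = 2*b/(-4 + w) (I(w, b) = (2*b)/(-4 + w) = 2*b/(-4 + w))
K(k, W) = -12 (K(k, W) = -3 + (-6 - 3) = -3 - 9 = -12)
(d(10) + (17 + I(-1, -3))*(-63 + 31))*K(8, 5) = ((-3 + 10) + (17 + 2*(-3)/(-4 - 1))*(-63 + 31))*(-12) = (7 + (17 + 2*(-3)/(-5))*(-32))*(-12) = (7 + (17 + 2*(-3)*(-1/5))*(-32))*(-12) = (7 + (17 + 6/5)*(-32))*(-12) = (7 + (91/5)*(-32))*(-12) = (7 - 2912/5)*(-12) = -2877/5*(-12) = 34524/5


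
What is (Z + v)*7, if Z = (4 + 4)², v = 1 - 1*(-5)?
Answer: 490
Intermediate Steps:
v = 6 (v = 1 + 5 = 6)
Z = 64 (Z = 8² = 64)
(Z + v)*7 = (64 + 6)*7 = 70*7 = 490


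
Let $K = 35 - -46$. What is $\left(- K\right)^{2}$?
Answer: $6561$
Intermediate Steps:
$K = 81$ ($K = 35 + 46 = 81$)
$\left(- K\right)^{2} = \left(\left(-1\right) 81\right)^{2} = \left(-81\right)^{2} = 6561$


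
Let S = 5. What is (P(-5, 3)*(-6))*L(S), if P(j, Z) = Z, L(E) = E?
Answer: -90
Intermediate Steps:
(P(-5, 3)*(-6))*L(S) = (3*(-6))*5 = -18*5 = -90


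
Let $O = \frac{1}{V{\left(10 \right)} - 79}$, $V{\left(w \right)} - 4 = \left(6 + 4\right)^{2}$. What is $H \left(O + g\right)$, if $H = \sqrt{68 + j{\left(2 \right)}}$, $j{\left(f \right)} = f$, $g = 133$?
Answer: $\frac{3326 \sqrt{70}}{25} \approx 1113.1$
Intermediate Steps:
$H = \sqrt{70}$ ($H = \sqrt{68 + 2} = \sqrt{70} \approx 8.3666$)
$V{\left(w \right)} = 104$ ($V{\left(w \right)} = 4 + \left(6 + 4\right)^{2} = 4 + 10^{2} = 4 + 100 = 104$)
$O = \frac{1}{25}$ ($O = \frac{1}{104 - 79} = \frac{1}{25} \approx 0.04$)
$H \left(O + g\right) = \sqrt{70} \left(\frac{1}{25} + 133\right) = \sqrt{70} \cdot \frac{3326}{25} = \frac{3326 \sqrt{70}}{25}$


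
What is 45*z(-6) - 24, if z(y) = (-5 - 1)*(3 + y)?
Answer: 786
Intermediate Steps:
z(y) = -18 - 6*y (z(y) = -6*(3 + y) = -18 - 6*y)
45*z(-6) - 24 = 45*(-18 - 6*(-6)) - 24 = 45*(-18 + 36) - 24 = 45*18 - 24 = 810 - 24 = 786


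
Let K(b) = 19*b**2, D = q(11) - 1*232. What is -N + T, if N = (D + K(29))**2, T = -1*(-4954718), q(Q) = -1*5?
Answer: -242855846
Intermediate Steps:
q(Q) = -5
D = -237 (D = -5 - 1*232 = -5 - 232 = -237)
T = 4954718
N = 247810564 (N = (-237 + 19*29**2)**2 = (-237 + 19*841)**2 = (-237 + 15979)**2 = 15742**2 = 247810564)
-N + T = -1*247810564 + 4954718 = -247810564 + 4954718 = -242855846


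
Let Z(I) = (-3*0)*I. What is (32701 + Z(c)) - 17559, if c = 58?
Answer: 15142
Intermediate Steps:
Z(I) = 0 (Z(I) = 0*I = 0)
(32701 + Z(c)) - 17559 = (32701 + 0) - 17559 = 32701 - 17559 = 15142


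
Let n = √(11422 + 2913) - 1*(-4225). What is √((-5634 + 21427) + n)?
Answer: √(20018 + √14335) ≈ 141.91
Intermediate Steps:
n = 4225 + √14335 (n = √14335 + 4225 = 4225 + √14335 ≈ 4344.7)
√((-5634 + 21427) + n) = √((-5634 + 21427) + (4225 + √14335)) = √(15793 + (4225 + √14335)) = √(20018 + √14335)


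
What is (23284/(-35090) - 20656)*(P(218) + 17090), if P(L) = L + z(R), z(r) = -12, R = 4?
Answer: -6268436417952/17545 ≈ -3.5728e+8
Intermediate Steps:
P(L) = -12 + L (P(L) = L - 12 = -12 + L)
(23284/(-35090) - 20656)*(P(218) + 17090) = (23284/(-35090) - 20656)*((-12 + 218) + 17090) = (23284*(-1/35090) - 20656)*(206 + 17090) = (-11642/17545 - 20656)*17296 = -362421162/17545*17296 = -6268436417952/17545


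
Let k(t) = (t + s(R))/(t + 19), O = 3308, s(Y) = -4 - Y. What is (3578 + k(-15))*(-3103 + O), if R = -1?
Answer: 1465135/2 ≈ 7.3257e+5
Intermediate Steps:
k(t) = (-3 + t)/(19 + t) (k(t) = (t + (-4 - 1*(-1)))/(t + 19) = (t + (-4 + 1))/(19 + t) = (t - 3)/(19 + t) = (-3 + t)/(19 + t))
(3578 + k(-15))*(-3103 + O) = (3578 + (-3 - 15)/(19 - 15))*(-3103 + 3308) = (3578 - 18/4)*205 = (3578 + (1/4)*(-18))*205 = (3578 - 9/2)*205 = (7147/2)*205 = 1465135/2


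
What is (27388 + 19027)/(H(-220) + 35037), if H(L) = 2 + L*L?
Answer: 46415/83439 ≈ 0.55627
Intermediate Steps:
H(L) = 2 + L**2
(27388 + 19027)/(H(-220) + 35037) = (27388 + 19027)/((2 + (-220)**2) + 35037) = 46415/((2 + 48400) + 35037) = 46415/(48402 + 35037) = 46415/83439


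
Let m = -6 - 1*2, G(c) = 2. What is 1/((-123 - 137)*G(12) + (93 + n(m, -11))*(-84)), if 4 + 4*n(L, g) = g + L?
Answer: -1/7849 ≈ -0.00012740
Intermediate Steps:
m = -8 (m = -6 - 2 = -8)
n(L, g) = -1 + L/4 + g/4 (n(L, g) = -1 + (g + L)/4 = -1 + (L + g)/4 = -1 + (L/4 + g/4) = -1 + L/4 + g/4)
1/((-123 - 137)*G(12) + (93 + n(m, -11))*(-84)) = 1/((-123 - 137)*2 + (93 + (-1 + (1/4)*(-8) + (1/4)*(-11)))*(-84)) = 1/(-260*2 + (93 + (-1 - 2 - 11/4))*(-84)) = 1/(-520 + (93 - 23/4)*(-84)) = 1/(-520 + (349/4)*(-84)) = 1/(-520 - 7329) = 1/(-7849) = -1/7849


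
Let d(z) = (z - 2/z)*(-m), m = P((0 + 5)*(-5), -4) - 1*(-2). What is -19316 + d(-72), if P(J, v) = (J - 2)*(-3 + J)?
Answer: 634301/18 ≈ 35239.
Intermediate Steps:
P(J, v) = (-3 + J)*(-2 + J) (P(J, v) = (-2 + J)*(-3 + J) = (-3 + J)*(-2 + J))
m = 758 (m = (6 + ((0 + 5)*(-5))**2 - 5*(0 + 5)*(-5)) - 1*(-2) = (6 + (5*(-5))**2 - 25*(-5)) + 2 = (6 + (-25)**2 - 5*(-25)) + 2 = (6 + 625 + 125) + 2 = 756 + 2 = 758)
d(z) = -758*z + 1516/z (d(z) = (z - 2/z)*(-1*758) = (z - 2/z)*(-758) = -758*z + 1516/z)
-19316 + d(-72) = -19316 + (-758*(-72) + 1516/(-72)) = -19316 + (54576 + 1516*(-1/72)) = -19316 + (54576 - 379/18) = -19316 + 981989/18 = 634301/18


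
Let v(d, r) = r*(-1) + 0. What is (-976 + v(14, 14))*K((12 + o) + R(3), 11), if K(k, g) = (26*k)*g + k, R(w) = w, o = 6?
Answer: -5966730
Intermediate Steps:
v(d, r) = -r (v(d, r) = -r + 0 = -r)
K(k, g) = k + 26*g*k (K(k, g) = 26*g*k + k = k + 26*g*k)
(-976 + v(14, 14))*K((12 + o) + R(3), 11) = (-976 - 1*14)*(((12 + 6) + 3)*(1 + 26*11)) = (-976 - 14)*((18 + 3)*(1 + 286)) = -20790*287 = -990*6027 = -5966730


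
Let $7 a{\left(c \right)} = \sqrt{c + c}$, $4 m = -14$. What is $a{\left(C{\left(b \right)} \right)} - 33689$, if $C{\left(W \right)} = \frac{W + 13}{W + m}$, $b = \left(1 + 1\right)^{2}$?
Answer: $-33689 + \frac{2 \sqrt{17}}{7} \approx -33688.0$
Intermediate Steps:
$m = - \frac{7}{2}$ ($m = \frac{1}{4} \left(-14\right) = - \frac{7}{2} \approx -3.5$)
$b = 4$ ($b = 2^{2} = 4$)
$C{\left(W \right)} = \frac{13 + W}{- \frac{7}{2} + W}$ ($C{\left(W \right)} = \frac{W + 13}{W - \frac{7}{2}} = \frac{13 + W}{- \frac{7}{2} + W}$)
$a{\left(c \right)} = \frac{\sqrt{2} \sqrt{c}}{7}$ ($a{\left(c \right)} = \frac{\sqrt{c + c}}{7} = \frac{\sqrt{2 c}}{7} = \frac{\sqrt{2} \sqrt{c}}{7}$)
$a{\left(C{\left(b \right)} \right)} - 33689 = \frac{\sqrt{2} \sqrt{\frac{2 \left(13 + 4\right)}{-7 + 2 \cdot 4}}}{7} - 33689 = \frac{\sqrt{2} \sqrt{2 \frac{1}{-7 + 8} \cdot 17}}{7} - 33689 = \frac{\sqrt{2} \sqrt{2 \cdot 1^{-1} \cdot 17}}{7} - 33689 = \frac{\sqrt{2} \sqrt{2 \cdot 1 \cdot 17}}{7} - 33689 = \frac{\sqrt{2} \sqrt{34}}{7} - 33689 = \frac{2 \sqrt{17}}{7} - 33689 = -33689 + \frac{2 \sqrt{17}}{7}$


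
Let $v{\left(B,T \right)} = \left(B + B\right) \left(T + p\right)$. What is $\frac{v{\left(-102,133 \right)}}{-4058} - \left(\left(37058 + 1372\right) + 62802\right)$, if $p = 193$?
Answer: $- \frac{205366476}{2029} \approx -1.0122 \cdot 10^{5}$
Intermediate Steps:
$v{\left(B,T \right)} = 2 B \left(193 + T\right)$ ($v{\left(B,T \right)} = \left(B + B\right) \left(T + 193\right) = 2 B \left(193 + T\right)$)
$\frac{v{\left(-102,133 \right)}}{-4058} - \left(\left(37058 + 1372\right) + 62802\right) = \frac{2 \left(-102\right) \left(193 + 133\right)}{-4058} - \left(\left(37058 + 1372\right) + 62802\right) = 2 \left(-102\right) 326 \left(- \frac{1}{4058}\right) - \left(38430 + 62802\right) = \left(-66504\right) \left(- \frac{1}{4058}\right) - 101232 = \frac{33252}{2029} - 101232 = - \frac{205366476}{2029}$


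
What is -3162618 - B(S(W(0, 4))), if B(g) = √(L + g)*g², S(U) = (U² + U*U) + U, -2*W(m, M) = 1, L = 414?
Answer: -3162618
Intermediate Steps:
W(m, M) = -½ (W(m, M) = -½*1 = -½)
S(U) = U + 2*U² (S(U) = (U² + U²) + U = 2*U² + U = U + 2*U²)
B(g) = g²*√(414 + g) (B(g) = √(414 + g)*g² = g²*√(414 + g))
-3162618 - B(S(W(0, 4))) = -3162618 - (-(1 + 2*(-½))/2)²*√(414 - (1 + 2*(-½))/2) = -3162618 - (-(1 - 1)/2)²*√(414 - (1 - 1)/2) = -3162618 - (-½*0)²*√(414 - ½*0) = -3162618 - 0²*√(414 + 0) = -3162618 - 0*√414 = -3162618 - 0*3*√46 = -3162618 - 1*0 = -3162618 + 0 = -3162618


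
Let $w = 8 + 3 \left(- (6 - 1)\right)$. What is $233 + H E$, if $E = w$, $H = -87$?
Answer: $842$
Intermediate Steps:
$w = -7$ ($w = 8 + 3 \left(\left(-1\right) 5\right) = 8 + 3 \left(-5\right) = 8 - 15 = -7$)
$E = -7$
$233 + H E = 233 - -609 = 233 + 609 = 842$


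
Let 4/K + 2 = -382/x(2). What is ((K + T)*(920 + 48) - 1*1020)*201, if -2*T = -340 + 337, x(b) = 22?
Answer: 3311408/71 ≈ 46640.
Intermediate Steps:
T = 3/2 (T = -(-340 + 337)/2 = -½*(-3) = 3/2 ≈ 1.5000)
K = -44/213 (K = 4/(-2 - 382/22) = 4/(-2 - 382*1/22) = 4/(-2 - 191/11) = 4/(-213/11) = 4*(-11/213) = -44/213 ≈ -0.20657)
((K + T)*(920 + 48) - 1*1020)*201 = ((-44/213 + 3/2)*(920 + 48) - 1*1020)*201 = ((551/426)*968 - 1020)*201 = (266684/213 - 1020)*201 = (49424/213)*201 = 3311408/71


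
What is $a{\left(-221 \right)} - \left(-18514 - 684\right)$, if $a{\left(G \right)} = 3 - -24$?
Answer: $19225$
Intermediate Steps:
$a{\left(G \right)} = 27$ ($a{\left(G \right)} = 3 + 24 = 27$)
$a{\left(-221 \right)} - \left(-18514 - 684\right) = 27 - \left(-18514 - 684\right) = 27 - -19198 = 27 + 19198 = 19225$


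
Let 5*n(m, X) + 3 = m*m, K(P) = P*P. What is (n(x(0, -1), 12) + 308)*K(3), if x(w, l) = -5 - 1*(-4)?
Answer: 13842/5 ≈ 2768.4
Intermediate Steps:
K(P) = P²
x(w, l) = -1 (x(w, l) = -5 + 4 = -1)
n(m, X) = -⅗ + m²/5 (n(m, X) = -⅗ + (m*m)/5 = -⅗ + m²/5)
(n(x(0, -1), 12) + 308)*K(3) = ((-⅗ + (⅕)*(-1)²) + 308)*3² = ((-⅗ + (⅕)*1) + 308)*9 = ((-⅗ + ⅕) + 308)*9 = (-⅖ + 308)*9 = (1538/5)*9 = 13842/5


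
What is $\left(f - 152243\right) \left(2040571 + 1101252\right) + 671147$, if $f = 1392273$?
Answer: $3895955445837$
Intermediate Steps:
$\left(f - 152243\right) \left(2040571 + 1101252\right) + 671147 = \left(1392273 - 152243\right) \left(2040571 + 1101252\right) + 671147 = 1240030 \cdot 3141823 + 671147 = 3895954774690 + 671147 = 3895955445837$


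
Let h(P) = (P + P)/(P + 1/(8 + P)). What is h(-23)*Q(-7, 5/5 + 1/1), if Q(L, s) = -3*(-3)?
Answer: 3105/173 ≈ 17.948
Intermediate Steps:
h(P) = 2*P/(P + 1/(8 + P)) (h(P) = (2*P)/(P + 1/(8 + P)) = 2*P/(P + 1/(8 + P)))
Q(L, s) = 9
h(-23)*Q(-7, 5/5 + 1/1) = (2*(-23)*(8 - 23)/(1 + (-23)² + 8*(-23)))*9 = (2*(-23)*(-15)/(1 + 529 - 184))*9 = (2*(-23)*(-15)/346)*9 = (2*(-23)*(1/346)*(-15))*9 = (345/173)*9 = 3105/173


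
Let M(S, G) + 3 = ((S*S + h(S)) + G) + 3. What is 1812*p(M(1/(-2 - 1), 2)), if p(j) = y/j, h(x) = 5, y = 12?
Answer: 12231/4 ≈ 3057.8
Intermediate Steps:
M(S, G) = 5 + G + S² (M(S, G) = -3 + (((S*S + 5) + G) + 3) = -3 + (((S² + 5) + G) + 3) = -3 + (((5 + S²) + G) + 3) = -3 + ((5 + G + S²) + 3) = -3 + (8 + G + S²) = 5 + G + S²)
p(j) = 12/j
1812*p(M(1/(-2 - 1), 2)) = 1812*(12/(5 + 2 + (1/(-2 - 1))²)) = 1812*(12/(5 + 2 + (1/(-3))²)) = 1812*(12/(5 + 2 + (-⅓)²)) = 1812*(12/(5 + 2 + ⅑)) = 1812*(12/(64/9)) = 1812*(12*(9/64)) = 1812*(27/16) = 12231/4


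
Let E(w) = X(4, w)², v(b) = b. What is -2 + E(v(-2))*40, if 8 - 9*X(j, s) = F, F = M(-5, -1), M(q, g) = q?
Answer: 6598/81 ≈ 81.457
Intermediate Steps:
F = -5
X(j, s) = 13/9 (X(j, s) = 8/9 - ⅑*(-5) = 8/9 + 5/9 = 13/9)
E(w) = 169/81 (E(w) = (13/9)² = 169/81)
-2 + E(v(-2))*40 = -2 + (169/81)*40 = -2 + 6760/81 = 6598/81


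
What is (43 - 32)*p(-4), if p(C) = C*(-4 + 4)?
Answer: 0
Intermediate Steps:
p(C) = 0 (p(C) = C*0 = 0)
(43 - 32)*p(-4) = (43 - 32)*0 = 11*0 = 0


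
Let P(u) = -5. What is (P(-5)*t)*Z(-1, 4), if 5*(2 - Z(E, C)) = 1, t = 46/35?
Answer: -414/35 ≈ -11.829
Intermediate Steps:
t = 46/35 (t = 46*(1/35) = 46/35 ≈ 1.3143)
Z(E, C) = 9/5 (Z(E, C) = 2 - ⅕*1 = 2 - ⅕ = 9/5)
(P(-5)*t)*Z(-1, 4) = -5*46/35*(9/5) = -46/7*9/5 = -414/35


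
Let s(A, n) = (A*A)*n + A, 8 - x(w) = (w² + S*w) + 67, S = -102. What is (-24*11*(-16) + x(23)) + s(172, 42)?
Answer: 1248682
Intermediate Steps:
x(w) = -59 - w² + 102*w (x(w) = 8 - ((w² - 102*w) + 67) = 8 - (67 + w² - 102*w) = 8 + (-67 - w² + 102*w) = -59 - w² + 102*w)
s(A, n) = A + n*A² (s(A, n) = A²*n + A = n*A² + A = A + n*A²)
(-24*11*(-16) + x(23)) + s(172, 42) = (-24*11*(-16) + (-59 - 1*23² + 102*23)) + 172*(1 + 172*42) = (-264*(-16) + (-59 - 1*529 + 2346)) + 172*(1 + 7224) = (4224 + (-59 - 529 + 2346)) + 172*7225 = (4224 + 1758) + 1242700 = 5982 + 1242700 = 1248682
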